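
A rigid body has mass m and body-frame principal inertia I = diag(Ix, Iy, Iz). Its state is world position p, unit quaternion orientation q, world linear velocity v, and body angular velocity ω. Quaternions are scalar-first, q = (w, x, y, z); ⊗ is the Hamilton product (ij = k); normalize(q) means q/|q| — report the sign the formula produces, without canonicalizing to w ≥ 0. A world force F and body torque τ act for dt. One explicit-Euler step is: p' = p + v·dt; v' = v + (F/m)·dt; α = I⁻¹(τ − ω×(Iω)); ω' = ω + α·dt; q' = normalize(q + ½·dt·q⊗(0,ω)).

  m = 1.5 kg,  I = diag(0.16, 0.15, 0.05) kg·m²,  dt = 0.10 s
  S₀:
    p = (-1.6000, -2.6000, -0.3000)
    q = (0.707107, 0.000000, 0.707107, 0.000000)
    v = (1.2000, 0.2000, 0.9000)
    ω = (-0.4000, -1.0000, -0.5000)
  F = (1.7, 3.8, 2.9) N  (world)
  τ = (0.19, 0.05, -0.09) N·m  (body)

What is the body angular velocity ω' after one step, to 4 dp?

ω' = (-0.2500, -0.9813, -0.6720)

gyro term ω×Iω = (-0.0500, 0.0220, -0.0040)
(τ − ω×Iω)/I = (1.5000, 0.1867, -1.7200)
ω + α·dt = (-0.2500, -0.9813, -0.6720)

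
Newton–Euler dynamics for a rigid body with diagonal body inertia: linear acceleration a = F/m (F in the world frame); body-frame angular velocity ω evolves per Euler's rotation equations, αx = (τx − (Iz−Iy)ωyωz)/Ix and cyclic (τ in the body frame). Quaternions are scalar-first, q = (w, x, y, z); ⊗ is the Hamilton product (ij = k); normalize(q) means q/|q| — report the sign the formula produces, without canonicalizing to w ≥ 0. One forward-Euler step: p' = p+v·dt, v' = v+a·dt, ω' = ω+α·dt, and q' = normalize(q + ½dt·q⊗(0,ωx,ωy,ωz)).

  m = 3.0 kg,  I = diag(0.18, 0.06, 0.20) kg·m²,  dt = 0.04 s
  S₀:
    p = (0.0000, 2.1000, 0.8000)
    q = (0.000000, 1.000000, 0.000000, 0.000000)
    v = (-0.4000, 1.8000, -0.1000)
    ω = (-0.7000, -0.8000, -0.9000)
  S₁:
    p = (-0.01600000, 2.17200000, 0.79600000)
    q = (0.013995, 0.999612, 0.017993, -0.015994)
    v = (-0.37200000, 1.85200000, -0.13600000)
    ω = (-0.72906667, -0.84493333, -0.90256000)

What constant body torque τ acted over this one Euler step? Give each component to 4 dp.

τ = (-0.0300, -0.0800, -0.0800)

rate change Δω = (-0.02906667, -0.04493333, -0.00256000)
applied torque τ = (-0.0300, -0.0800, -0.0800)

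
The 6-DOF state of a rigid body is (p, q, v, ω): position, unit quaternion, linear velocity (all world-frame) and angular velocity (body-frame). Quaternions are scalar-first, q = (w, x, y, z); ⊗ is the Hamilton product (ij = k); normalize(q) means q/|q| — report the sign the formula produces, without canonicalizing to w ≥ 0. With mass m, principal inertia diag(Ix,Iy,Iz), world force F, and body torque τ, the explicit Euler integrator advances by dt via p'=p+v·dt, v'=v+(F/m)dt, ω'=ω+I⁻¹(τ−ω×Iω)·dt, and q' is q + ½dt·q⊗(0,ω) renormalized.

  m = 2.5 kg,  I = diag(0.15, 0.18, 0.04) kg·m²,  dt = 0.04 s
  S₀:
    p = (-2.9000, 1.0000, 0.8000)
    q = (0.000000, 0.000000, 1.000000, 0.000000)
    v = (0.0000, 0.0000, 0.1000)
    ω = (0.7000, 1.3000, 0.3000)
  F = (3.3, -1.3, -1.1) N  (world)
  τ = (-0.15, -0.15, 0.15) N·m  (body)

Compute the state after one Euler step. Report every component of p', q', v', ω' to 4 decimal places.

p' = (-2.9000, 1.0000, 0.8040)
q' = (-0.0260, 0.0060, 0.9995, -0.0140)
v' = (0.0528, -0.0208, 0.0824)
ω' = (0.6746, 1.2615, 0.4227)

angular accel α = (-0.6360, -0.9617, 3.0675)
ω + α·dt = (0.6746, 1.2615, 0.4227)
q⊗(0,ω) = (-1.3000000, 0.3000000, 0.0000000, -0.7000000)
q + ½dt·q⊗(0,ω), renormalized = (-0.0260, 0.0060, 0.9995, -0.0140)
linear accel F/m = (1.3200, -0.5200, -0.4400)
p' = p + v·dt = (-2.9000, 1.0000, 0.8040)
new velocity v' = (0.0528, -0.0208, 0.0824)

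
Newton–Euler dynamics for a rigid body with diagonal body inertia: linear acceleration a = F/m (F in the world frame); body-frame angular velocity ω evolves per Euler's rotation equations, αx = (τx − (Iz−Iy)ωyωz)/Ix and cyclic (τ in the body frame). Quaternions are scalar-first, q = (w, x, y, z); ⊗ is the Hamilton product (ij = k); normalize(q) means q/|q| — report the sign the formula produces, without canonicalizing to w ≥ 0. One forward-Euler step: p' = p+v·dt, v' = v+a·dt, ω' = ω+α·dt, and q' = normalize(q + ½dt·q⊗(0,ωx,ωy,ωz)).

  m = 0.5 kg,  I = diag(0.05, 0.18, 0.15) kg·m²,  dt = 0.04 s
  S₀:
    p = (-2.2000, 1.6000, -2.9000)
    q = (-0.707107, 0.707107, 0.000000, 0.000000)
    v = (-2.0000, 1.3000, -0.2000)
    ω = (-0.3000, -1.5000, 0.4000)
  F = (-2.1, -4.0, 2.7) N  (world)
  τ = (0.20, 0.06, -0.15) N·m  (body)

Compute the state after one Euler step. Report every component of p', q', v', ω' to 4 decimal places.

p' = (-2.2800, 1.6520, -2.9080)
q' = (-0.7025, 0.7110, 0.0155, -0.0269)
v' = (-2.1680, 0.9800, 0.0160)
ω' = (-0.1544, -1.4893, 0.3444)

linear accel F/m = (-4.2000, -8.0000, 5.4000)
p' = p + v·dt = (-2.2800, 1.6520, -2.9080)
v' = v + a·dt = (-2.1680, 0.9800, 0.0160)
angular accel α = (3.6400, 0.2667, -1.3900)
new body rate ω' = (-0.1544, -1.4893, 0.3444)
q⊗(0,ω) = (0.2121321, 0.2121321, 0.7778177, -1.3435033)
q' = normalize(q + ½dt·q⊗(0,ω)) = (-0.7025, 0.7110, 0.0155, -0.0269)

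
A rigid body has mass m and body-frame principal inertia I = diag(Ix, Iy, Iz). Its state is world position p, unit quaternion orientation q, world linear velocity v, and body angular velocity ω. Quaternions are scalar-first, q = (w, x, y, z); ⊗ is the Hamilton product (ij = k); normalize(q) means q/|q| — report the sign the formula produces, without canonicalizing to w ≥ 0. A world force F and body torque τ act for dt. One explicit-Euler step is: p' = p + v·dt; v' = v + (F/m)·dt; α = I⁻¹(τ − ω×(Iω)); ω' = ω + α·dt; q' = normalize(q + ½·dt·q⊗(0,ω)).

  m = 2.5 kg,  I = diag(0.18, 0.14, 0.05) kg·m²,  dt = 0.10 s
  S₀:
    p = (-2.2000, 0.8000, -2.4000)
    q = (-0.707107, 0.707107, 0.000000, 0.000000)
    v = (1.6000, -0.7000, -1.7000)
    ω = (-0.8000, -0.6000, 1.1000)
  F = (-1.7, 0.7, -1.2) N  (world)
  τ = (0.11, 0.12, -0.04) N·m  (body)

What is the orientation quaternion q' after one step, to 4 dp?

2q̇ = q⊗(0,ω) = (0.5656856, 0.5656856, -0.3535535, -1.2020819)
q' = normalize(q + ½dt·q⊗(0,ω)) = (-0.6770, 0.7334, -0.0176, -0.0599)

q' = (-0.6770, 0.7334, -0.0176, -0.0599)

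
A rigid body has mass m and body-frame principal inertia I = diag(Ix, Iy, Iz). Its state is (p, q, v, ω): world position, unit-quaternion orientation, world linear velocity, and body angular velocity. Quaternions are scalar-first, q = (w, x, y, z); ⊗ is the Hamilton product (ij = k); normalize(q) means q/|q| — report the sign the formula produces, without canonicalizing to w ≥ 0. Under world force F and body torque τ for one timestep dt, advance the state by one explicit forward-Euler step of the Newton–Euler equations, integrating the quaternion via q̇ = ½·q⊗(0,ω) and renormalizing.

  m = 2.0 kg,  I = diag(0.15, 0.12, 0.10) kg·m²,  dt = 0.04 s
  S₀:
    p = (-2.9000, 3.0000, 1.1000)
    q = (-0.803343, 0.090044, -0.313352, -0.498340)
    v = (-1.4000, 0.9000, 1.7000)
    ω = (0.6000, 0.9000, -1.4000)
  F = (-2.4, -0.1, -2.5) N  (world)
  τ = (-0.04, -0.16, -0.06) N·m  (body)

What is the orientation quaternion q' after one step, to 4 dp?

q' = (-0.8122, 0.0981, -0.3311, -0.4702)

q⊗(0,ω) = (-0.4696856, 0.4051930, -0.8959511, 1.3937310)
q + ½dt·q⊗(0,ω), renormalized = (-0.8122, 0.0981, -0.3311, -0.4702)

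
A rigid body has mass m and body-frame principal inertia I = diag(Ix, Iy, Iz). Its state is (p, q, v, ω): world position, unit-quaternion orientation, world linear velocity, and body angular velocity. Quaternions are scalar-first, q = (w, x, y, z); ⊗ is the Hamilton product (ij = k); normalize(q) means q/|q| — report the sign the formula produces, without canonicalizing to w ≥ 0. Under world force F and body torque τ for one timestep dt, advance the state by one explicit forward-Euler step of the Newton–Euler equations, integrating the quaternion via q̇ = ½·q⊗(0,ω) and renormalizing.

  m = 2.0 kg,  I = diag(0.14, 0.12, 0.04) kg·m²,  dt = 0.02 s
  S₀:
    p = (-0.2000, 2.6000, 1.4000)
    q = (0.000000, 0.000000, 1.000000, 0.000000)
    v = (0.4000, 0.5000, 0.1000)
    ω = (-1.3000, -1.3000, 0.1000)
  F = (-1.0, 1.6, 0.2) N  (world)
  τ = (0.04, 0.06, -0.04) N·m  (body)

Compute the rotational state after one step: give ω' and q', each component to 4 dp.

gyro term ω×Iω = (0.0104, -0.0130, -0.0338)
(τ − ω×Iω)/I = (0.2114, 0.6083, -0.1550)
ω' = ω + α·dt = (-1.2958, -1.2878, 0.0969)
q⊗(0,ω) = (1.3000000, 0.1000000, 0.0000000, 1.3000000)
q + ½dt·q⊗(0,ω), renormalized = (0.0130, 0.0010, 0.9998, 0.0130)

ω' = (-1.2958, -1.2878, 0.0969)
q' = (0.0130, 0.0010, 0.9998, 0.0130)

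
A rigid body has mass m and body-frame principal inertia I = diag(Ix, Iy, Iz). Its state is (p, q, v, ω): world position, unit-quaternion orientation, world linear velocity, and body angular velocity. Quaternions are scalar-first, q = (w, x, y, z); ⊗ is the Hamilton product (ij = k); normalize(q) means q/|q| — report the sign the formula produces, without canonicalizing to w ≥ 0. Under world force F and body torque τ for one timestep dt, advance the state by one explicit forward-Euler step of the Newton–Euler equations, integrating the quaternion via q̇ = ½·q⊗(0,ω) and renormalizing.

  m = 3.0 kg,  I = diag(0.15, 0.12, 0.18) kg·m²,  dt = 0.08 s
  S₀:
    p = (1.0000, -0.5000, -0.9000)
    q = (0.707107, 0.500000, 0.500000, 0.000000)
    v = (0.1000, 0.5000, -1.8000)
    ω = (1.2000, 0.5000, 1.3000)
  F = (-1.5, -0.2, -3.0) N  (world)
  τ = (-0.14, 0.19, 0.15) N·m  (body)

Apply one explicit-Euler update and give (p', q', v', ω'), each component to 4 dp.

p' = (1.0080, -0.4600, -1.0440)
q' = (0.6713, 0.5584, 0.4868, 0.0227)
v' = (0.0600, 0.4947, -1.8800)
ω' = (1.1045, 0.6579, 1.3747)

a = (-0.5000, -0.0667, -1.0000)
new position p' = (1.0080, -0.4600, -1.0440)
v' = v + a·dt = (0.0600, 0.4947, -1.8800)
gyro term ω×Iω = (0.0390, -0.0468, -0.0180)
(τ − ω×Iω)/I = (-1.1933, 1.9733, 0.9333)
ω' = ω + α·dt = (1.1045, 0.6579, 1.3747)
2q̇ = q⊗(0,ω) = (-0.8500000, 1.4985284, -0.2964465, 0.5692391)
q' = normalize(q + ½dt·q⊗(0,ω)) = (0.6713, 0.5584, 0.4868, 0.0227)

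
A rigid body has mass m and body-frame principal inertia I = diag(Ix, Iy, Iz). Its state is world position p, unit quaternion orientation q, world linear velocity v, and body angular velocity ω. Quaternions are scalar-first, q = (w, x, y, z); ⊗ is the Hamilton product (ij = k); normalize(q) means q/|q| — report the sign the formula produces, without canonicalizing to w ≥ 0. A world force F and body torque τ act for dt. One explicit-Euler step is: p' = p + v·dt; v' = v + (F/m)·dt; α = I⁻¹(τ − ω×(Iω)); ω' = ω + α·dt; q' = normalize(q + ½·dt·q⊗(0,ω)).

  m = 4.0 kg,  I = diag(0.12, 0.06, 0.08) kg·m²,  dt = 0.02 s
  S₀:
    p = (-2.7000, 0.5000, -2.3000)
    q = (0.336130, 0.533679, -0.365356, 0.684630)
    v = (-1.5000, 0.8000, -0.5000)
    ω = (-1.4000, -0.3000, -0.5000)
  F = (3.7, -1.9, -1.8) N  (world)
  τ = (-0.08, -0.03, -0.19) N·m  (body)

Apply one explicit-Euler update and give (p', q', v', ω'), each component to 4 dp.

a = (0.9250, -0.4750, -0.4500)
new position p' = (-2.7300, 0.5160, -2.3100)
v + (F/m)dt = (-1.4815, 0.7905, -0.5090)
gyro term ω×Iω = (0.0030, 0.0280, -0.0252)
(τ − ω×Iω)/I = (-0.6917, -0.9667, -2.0600)
ω' = ω + α·dt = (-1.4138, -0.3193, -0.5412)
q⊗(0,ω) = (0.9798588, -0.0825150, -0.7924815, -0.8396671)
q' = normalize(q + ½dt·q⊗(0,ω)) = (0.3459, 0.5328, -0.3732, 0.6762)

p' = (-2.7300, 0.5160, -2.3100)
q' = (0.3459, 0.5328, -0.3732, 0.6762)
v' = (-1.4815, 0.7905, -0.5090)
ω' = (-1.4138, -0.3193, -0.5412)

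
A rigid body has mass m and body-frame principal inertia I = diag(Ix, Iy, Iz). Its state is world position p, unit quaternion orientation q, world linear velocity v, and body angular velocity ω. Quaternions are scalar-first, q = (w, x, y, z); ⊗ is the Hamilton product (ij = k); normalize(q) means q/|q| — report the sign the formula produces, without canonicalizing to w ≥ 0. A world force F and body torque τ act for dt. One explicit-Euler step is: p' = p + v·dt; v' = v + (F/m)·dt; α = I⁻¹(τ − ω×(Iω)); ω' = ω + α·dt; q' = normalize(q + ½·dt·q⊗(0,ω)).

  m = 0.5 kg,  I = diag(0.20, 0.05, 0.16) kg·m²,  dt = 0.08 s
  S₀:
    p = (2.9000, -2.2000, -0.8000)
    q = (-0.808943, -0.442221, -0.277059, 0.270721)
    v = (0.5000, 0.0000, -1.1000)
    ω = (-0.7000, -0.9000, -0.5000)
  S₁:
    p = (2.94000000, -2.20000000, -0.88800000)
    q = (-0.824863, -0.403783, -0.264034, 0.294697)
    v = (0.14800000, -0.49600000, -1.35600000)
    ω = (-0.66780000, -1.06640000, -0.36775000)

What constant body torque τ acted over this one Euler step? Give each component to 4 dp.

ω₁ − ω₀ = (0.03220000, -0.16640000, 0.13225000)
gyro term ω₀×Iω₀ = (0.0495, 0.0140, -0.0945)
I·α + gyro = (0.1300, -0.0900, 0.1700)

τ = (0.1300, -0.0900, 0.1700)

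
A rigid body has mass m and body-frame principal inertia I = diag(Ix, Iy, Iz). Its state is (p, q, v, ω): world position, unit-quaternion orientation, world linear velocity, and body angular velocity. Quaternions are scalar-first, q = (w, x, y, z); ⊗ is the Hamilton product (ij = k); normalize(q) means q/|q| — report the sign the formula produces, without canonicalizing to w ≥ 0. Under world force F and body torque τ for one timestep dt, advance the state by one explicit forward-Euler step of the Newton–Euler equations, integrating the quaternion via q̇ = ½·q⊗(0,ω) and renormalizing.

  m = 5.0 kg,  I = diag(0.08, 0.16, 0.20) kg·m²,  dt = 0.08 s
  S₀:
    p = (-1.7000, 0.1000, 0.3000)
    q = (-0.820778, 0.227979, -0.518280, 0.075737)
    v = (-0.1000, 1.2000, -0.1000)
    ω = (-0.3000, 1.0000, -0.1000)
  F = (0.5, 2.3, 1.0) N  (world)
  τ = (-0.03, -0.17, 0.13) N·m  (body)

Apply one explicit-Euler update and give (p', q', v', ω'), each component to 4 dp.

p' = (-1.7080, 0.1960, 0.2920)
q' = (-0.7963, 0.2367, -0.5506, 0.0818)
v' = (-0.0920, 1.2368, -0.0840)
ω' = (-0.3260, 0.9168, -0.0384)

ω×(Iω) gyroscopic = (-0.0040, -0.0036, -0.0240)
angular accel α = (-0.3250, -1.0400, 0.7700)
ω + α·dt = (-0.3260, 0.9168, -0.0384)
2q̇ = q⊗(0,ω) = (0.5942474, 0.2223244, -0.8207012, 0.1545728)
updated quaternion q' = (-0.7963, 0.2367, -0.5506, 0.0818)
p + v·dt = (-1.7080, 0.1960, 0.2920)
new velocity v' = (-0.0920, 1.2368, -0.0840)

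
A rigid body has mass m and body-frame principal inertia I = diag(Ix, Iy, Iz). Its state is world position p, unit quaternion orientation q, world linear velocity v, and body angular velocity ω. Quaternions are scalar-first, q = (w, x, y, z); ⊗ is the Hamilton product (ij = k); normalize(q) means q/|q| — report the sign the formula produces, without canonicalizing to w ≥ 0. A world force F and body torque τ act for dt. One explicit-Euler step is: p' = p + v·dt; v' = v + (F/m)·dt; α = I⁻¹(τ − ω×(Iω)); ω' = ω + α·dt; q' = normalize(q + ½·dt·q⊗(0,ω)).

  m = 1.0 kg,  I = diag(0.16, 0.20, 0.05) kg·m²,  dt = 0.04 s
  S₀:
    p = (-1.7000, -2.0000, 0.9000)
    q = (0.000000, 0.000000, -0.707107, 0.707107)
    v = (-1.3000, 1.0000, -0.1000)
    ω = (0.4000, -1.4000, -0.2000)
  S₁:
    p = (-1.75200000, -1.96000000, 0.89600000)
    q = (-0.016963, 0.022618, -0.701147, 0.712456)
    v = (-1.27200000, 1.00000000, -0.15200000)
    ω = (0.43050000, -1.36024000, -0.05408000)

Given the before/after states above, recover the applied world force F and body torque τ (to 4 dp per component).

Δω = ω₁−ω₀ = (0.03050000, 0.03976000, 0.14592000)
gyro term ω₀×Iω₀ = (-0.0420, -0.0088, -0.0224)
τ = I·(Δω/dt) + ω₀×(Iω₀) = (0.0800, 0.1900, 0.1600)
v₁ − v₀ = (0.02800000, 0.00000000, -0.05200000)
applied force F = (0.7000, 0.0000, -1.3000)

F = (0.7000, 0.0000, -1.3000)
τ = (0.0800, 0.1900, 0.1600)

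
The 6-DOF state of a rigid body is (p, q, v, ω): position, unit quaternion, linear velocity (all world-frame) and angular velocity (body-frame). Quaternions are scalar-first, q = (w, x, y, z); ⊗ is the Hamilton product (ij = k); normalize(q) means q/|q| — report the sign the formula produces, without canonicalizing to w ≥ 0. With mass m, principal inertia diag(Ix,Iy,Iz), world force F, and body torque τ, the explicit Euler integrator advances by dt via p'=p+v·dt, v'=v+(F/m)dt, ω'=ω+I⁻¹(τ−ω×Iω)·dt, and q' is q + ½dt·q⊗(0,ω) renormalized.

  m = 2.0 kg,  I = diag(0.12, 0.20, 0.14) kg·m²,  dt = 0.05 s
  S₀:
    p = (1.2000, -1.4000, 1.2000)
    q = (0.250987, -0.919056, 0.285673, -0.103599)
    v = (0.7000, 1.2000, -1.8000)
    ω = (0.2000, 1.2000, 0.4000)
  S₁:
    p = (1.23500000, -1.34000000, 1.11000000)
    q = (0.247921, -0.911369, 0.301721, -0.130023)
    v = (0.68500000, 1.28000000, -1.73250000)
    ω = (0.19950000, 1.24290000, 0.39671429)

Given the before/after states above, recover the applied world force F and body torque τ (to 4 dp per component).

F = (-0.6000, 3.2000, 2.7000)
τ = (-0.0300, 0.1700, 0.0100)

rate change Δω = (-0.00050000, 0.04290000, -0.00328571)
ω₀×(Iω₀) = (-0.0288, -0.0016, 0.0192)
I·α + gyro = (-0.0300, 0.1700, 0.0100)
v₁ − v₀ = (-0.01500000, 0.08000000, 0.06750000)
applied force F = (-0.6000, 3.2000, 2.7000)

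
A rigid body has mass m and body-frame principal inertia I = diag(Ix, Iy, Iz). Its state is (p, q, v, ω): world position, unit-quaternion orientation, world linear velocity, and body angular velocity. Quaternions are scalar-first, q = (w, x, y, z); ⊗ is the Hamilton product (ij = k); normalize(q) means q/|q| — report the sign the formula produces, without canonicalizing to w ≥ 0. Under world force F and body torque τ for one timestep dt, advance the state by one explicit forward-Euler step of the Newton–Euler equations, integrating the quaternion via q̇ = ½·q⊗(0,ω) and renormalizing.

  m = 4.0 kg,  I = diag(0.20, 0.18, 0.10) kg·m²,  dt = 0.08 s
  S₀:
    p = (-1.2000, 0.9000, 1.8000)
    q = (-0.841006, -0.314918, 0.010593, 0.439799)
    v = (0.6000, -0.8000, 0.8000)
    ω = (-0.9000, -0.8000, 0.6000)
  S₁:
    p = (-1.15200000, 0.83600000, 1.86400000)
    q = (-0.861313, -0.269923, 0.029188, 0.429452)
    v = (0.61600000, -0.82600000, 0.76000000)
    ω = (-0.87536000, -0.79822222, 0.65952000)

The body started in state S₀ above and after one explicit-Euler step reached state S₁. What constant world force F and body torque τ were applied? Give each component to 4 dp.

F = (0.8000, -1.3000, -2.0000)
τ = (0.1000, -0.0500, 0.0600)

Δv = v₁−v₀ = (0.01600000, -0.02600000, -0.04000000)
F = m·Δv/dt = (0.8000, -1.3000, -2.0000)
rate change Δω = (0.02464000, 0.00177778, 0.05952000)
gyro term ω₀×Iω₀ = (0.0384, -0.0540, -0.0144)
I·α + gyro = (0.1000, -0.0500, 0.0600)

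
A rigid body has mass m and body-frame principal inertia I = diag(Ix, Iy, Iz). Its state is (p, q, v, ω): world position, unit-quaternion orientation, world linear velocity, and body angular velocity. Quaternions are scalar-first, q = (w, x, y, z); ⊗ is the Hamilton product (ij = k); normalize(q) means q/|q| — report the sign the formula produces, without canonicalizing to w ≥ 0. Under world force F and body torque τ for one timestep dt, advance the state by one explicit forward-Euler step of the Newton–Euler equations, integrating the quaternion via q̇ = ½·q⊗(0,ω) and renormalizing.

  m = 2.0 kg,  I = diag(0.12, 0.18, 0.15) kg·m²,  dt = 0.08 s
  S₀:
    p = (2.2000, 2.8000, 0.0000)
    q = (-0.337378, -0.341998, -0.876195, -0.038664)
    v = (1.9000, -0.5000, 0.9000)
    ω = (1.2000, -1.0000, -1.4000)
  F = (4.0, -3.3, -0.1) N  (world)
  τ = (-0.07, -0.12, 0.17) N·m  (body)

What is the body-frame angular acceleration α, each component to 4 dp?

gyro term ω×Iω = (-0.0420, 0.0504, -0.0720)
α = I⁻¹(τ − ω×Iω) = (-0.2333, -0.9467, 1.6133)

α = (-0.2333, -0.9467, 1.6133)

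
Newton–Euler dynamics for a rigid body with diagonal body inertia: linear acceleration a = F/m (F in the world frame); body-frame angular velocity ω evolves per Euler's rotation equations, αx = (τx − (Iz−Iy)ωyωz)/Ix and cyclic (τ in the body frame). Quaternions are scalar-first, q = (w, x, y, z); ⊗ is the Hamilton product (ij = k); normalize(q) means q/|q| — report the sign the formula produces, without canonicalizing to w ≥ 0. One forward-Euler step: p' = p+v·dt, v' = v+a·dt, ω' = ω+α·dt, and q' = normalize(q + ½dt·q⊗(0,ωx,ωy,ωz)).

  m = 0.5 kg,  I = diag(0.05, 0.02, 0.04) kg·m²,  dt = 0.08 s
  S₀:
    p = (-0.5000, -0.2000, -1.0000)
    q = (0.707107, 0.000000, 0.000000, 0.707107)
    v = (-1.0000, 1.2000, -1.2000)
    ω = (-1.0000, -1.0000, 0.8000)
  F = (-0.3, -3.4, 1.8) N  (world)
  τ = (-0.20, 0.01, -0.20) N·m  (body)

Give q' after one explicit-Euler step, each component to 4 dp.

q' = (0.6830, 0.0000, -0.0564, 0.7282)

q⊗(0,ω) = (-0.5656856, 0.0000000, -1.4142140, 0.5656856)
q + ½dt·q⊗(0,ω), renormalized = (0.6830, 0.0000, -0.0564, 0.7282)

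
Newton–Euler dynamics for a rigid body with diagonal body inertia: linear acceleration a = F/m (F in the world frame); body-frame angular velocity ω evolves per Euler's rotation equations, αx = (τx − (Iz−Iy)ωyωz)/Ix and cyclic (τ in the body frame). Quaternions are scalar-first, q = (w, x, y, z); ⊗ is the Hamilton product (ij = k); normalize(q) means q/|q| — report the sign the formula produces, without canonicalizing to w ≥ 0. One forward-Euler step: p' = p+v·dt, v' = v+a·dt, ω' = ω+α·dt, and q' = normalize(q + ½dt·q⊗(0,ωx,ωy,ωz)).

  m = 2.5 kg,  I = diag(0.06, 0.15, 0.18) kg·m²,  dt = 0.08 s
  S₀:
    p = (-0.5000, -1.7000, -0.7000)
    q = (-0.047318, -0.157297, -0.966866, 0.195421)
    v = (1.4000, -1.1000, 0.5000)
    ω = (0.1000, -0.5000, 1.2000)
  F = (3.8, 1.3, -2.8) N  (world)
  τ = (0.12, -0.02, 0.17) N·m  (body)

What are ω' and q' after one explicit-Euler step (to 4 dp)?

ω' = (0.2840, -0.5030, 1.2776)
q' = (-0.0753, -0.1997, -0.9563, 0.1999)

ω×(Iω) gyroscopic = (-0.0180, -0.0144, -0.0045)
(τ − ω×Iω)/I = (2.3000, -0.0373, 0.9694)
new body rate ω' = (0.2840, -0.5030, 1.2776)
q⊗(0,ω) = (-0.7022085, -1.0672605, 0.2319575, 0.1185535)
updated quaternion q' = (-0.0753, -0.1997, -0.9563, 0.1999)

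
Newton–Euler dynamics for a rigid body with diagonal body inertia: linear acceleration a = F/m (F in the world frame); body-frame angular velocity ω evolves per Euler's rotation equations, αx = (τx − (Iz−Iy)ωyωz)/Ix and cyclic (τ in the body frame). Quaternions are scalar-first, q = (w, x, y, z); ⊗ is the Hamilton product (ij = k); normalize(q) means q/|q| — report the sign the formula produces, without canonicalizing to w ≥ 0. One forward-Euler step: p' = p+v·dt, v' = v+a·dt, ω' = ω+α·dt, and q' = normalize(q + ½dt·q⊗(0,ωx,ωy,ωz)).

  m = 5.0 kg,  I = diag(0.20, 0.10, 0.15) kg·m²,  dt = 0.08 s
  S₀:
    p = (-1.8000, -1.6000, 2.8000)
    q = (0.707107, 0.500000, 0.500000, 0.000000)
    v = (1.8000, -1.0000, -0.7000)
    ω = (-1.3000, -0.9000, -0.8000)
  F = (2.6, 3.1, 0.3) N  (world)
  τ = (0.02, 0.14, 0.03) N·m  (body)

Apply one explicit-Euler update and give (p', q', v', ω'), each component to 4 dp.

gyro term ω×Iω = (0.0360, 0.0520, -0.1170)
(τ − ω×Iω)/I = (-0.0800, 0.8800, 0.9800)
ω' = ω + α·dt = (-1.3064, -0.8296, -0.7216)
2q̇ = q⊗(0,ω) = (1.1000000, -1.3192391, -0.2363963, -0.3656856)
q' = normalize(q + ½dt·q⊗(0,ω)) = (0.7492, 0.4461, 0.4893, -0.0146)
linear accel F/m = (0.5200, 0.6200, 0.0600)
new position p' = (-1.6560, -1.6800, 2.7440)
new velocity v' = (1.8416, -0.9504, -0.6952)

p' = (-1.6560, -1.6800, 2.7440)
q' = (0.7492, 0.4461, 0.4893, -0.0146)
v' = (1.8416, -0.9504, -0.6952)
ω' = (-1.3064, -0.8296, -0.7216)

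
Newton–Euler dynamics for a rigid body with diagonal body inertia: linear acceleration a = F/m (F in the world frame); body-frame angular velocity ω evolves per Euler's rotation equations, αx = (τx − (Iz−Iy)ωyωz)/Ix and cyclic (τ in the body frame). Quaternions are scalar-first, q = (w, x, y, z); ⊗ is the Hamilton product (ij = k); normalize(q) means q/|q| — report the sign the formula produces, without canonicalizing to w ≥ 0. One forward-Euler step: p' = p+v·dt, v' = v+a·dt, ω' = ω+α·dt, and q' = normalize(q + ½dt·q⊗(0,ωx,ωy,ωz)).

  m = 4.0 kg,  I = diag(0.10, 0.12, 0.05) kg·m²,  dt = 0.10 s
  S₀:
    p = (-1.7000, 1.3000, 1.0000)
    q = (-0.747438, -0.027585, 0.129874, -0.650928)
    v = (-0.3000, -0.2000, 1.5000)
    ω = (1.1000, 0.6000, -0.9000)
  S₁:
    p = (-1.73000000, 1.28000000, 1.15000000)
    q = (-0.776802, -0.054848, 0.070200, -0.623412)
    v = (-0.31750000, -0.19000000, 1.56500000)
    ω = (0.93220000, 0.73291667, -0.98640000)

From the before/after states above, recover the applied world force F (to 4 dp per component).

F = (-0.7000, 0.4000, 2.6000)

Δv = v₁−v₀ = (-0.01750000, 0.01000000, 0.06500000)
F = m·Δv/dt = (-0.7000, 0.4000, 2.6000)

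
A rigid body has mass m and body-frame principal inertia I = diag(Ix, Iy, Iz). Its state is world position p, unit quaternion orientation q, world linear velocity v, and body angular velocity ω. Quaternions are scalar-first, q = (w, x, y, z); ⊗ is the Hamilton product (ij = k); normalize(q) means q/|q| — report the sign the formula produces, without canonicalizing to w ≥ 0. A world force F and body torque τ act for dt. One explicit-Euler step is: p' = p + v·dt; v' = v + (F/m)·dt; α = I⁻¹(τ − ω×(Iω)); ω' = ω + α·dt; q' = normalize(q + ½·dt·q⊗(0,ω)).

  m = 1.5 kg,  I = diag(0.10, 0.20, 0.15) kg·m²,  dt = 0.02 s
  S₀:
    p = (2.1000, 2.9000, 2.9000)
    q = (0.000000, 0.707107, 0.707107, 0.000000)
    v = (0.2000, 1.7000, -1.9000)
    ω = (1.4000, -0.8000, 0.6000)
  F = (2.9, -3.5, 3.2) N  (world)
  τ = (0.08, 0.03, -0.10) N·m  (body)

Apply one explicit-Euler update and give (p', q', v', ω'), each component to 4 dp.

p' = (2.1040, 2.9340, 2.8620)
q' = (-0.0042, 0.7112, 0.7028, -0.0156)
v' = (0.2387, 1.6533, -1.8573)
ω' = (1.4112, -0.7928, 0.6016)

linear accel F/m = (1.9333, -2.3333, 2.1333)
p + v·dt = (2.1040, 2.9340, 2.8620)
v + (F/m)dt = (0.2387, 1.6533, -1.8573)
precession coupling ω×(Iω) = (0.0240, -0.0420, -0.1120)
(τ − ω×Iω)/I = (0.5600, 0.3600, 0.0800)
ω + α·dt = (1.4112, -0.7928, 0.6016)
2q̇ = q⊗(0,ω) = (-0.4242642, 0.4242642, -0.4242642, -1.5556354)
q + ½dt·q⊗(0,ω), renormalized = (-0.0042, 0.7112, 0.7028, -0.0156)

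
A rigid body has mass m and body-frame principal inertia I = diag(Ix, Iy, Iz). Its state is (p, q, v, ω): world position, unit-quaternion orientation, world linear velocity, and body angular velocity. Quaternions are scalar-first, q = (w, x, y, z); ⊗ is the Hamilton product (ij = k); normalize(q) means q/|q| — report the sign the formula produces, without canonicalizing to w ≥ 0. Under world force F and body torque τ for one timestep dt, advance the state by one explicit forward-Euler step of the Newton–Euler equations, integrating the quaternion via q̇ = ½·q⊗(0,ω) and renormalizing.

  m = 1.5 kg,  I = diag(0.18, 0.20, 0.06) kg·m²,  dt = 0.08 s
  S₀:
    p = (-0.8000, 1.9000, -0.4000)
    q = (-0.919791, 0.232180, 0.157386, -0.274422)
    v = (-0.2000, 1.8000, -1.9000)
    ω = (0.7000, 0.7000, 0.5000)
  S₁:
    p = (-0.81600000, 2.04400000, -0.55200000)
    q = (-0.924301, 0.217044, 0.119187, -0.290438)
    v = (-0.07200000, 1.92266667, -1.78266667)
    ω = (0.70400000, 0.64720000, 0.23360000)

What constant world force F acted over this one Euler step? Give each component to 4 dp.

F = (2.4000, 2.3000, 2.2000)

velocity change Δv = (0.12800000, 0.12266667, 0.11733333)
m·(v₁−v₀)/dt = (2.4000, 2.3000, 2.2000)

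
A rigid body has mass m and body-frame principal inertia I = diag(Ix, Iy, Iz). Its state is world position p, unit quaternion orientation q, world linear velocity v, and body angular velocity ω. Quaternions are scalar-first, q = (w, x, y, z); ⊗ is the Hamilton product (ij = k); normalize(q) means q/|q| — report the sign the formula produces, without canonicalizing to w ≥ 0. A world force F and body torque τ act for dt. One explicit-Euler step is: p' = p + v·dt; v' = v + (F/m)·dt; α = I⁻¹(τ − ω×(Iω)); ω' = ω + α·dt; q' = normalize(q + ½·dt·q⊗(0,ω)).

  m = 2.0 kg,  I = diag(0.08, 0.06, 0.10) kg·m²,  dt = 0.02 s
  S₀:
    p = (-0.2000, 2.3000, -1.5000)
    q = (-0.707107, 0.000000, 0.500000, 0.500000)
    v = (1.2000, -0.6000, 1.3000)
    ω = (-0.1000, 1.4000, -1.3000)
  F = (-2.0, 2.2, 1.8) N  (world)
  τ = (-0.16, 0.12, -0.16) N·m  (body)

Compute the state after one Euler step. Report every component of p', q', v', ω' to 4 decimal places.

p' = (-0.1760, 2.2880, -1.4740)
q' = (-0.7075, -0.0128, 0.4895, 0.5096)
v' = (1.1800, -0.5780, 1.3180)
ω' = (-0.1218, 1.4409, -1.3326)

linear accel F/m = (-1.0000, 1.1000, 0.9000)
p + v·dt = (-0.1760, 2.2880, -1.4740)
v + (F/m)dt = (1.1800, -0.5780, 1.3180)
(τ − ω×Iω)/I = (-1.0900, 2.0433, -1.6280)
new body rate ω' = (-0.1218, 1.4409, -1.3326)
q⊗(0,ω) = (-0.0500000, -1.2792893, -1.0399498, 0.9692391)
q' = normalize(q + ½dt·q⊗(0,ω)) = (-0.7075, -0.0128, 0.4895, 0.5096)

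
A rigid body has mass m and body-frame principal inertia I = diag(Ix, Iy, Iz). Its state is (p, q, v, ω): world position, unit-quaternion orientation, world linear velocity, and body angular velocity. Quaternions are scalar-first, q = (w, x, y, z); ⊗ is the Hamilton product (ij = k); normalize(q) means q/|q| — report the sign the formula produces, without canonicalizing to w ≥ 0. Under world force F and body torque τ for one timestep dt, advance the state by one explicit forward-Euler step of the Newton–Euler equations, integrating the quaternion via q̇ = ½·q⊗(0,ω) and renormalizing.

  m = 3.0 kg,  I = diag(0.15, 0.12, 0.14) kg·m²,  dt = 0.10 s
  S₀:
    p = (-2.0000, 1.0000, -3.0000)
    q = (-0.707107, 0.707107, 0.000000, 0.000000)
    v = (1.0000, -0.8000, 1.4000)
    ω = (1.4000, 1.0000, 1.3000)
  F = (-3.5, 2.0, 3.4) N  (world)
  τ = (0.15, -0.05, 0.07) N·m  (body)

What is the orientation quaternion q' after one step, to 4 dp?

Hamilton product q⊗(0,ω) = (-0.9899498, -0.9899498, -1.6263461, -0.2121321)
q + ½dt·q⊗(0,ω), renormalized = (-0.7522, 0.6538, -0.0808, -0.0105)

q' = (-0.7522, 0.6538, -0.0808, -0.0105)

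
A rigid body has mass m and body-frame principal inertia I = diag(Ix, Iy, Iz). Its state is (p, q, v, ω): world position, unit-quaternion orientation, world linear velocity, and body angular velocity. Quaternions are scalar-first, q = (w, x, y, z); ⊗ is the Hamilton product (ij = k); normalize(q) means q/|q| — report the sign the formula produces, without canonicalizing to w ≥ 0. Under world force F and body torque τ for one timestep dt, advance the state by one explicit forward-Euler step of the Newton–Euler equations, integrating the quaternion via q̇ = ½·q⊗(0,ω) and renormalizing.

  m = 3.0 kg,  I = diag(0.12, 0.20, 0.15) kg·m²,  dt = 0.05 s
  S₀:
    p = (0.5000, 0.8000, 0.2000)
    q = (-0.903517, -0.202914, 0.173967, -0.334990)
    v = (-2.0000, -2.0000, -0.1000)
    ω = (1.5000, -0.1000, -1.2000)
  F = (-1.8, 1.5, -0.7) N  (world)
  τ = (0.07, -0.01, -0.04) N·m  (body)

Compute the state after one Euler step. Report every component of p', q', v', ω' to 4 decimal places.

p' = (0.4000, 0.7000, 0.1950)
q' = (-0.9045, -0.2426, 0.1574, -0.3135)
v' = (-2.0300, -1.9750, -0.1117)
ω' = (1.5317, -0.1160, -1.2093)

ω×(Iω) gyroscopic = (-0.0060, 0.0540, -0.0120)
angular accel α = (0.6333, -0.3200, -0.1867)
new body rate ω' = (1.5317, -0.1160, -1.2093)
Hamilton product q⊗(0,ω) = (-0.0802203, -1.5975349, -0.6556301, 0.8435613)
q + ½dt·q⊗(0,ω), renormalized = (-0.9045, -0.2426, 0.1574, -0.3135)
a = (-0.6000, 0.5000, -0.2333)
p' = p + v·dt = (0.4000, 0.7000, 0.1950)
v + (F/m)dt = (-2.0300, -1.9750, -0.1117)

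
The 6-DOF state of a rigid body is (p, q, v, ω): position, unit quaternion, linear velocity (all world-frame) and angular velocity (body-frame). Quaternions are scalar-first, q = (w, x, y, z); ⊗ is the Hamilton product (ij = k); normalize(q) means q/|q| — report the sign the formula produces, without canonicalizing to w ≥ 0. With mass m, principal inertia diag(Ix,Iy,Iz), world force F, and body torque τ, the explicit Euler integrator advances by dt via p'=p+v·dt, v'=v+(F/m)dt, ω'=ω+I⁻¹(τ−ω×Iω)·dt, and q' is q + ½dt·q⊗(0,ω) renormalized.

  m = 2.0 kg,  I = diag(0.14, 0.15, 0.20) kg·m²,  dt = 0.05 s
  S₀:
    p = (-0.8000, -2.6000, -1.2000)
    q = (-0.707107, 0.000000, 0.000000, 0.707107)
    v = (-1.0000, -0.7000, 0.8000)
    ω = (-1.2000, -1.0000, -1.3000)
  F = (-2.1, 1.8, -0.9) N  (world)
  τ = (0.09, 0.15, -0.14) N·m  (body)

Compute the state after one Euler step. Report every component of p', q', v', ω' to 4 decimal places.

precession coupling ω×(Iω) = (0.0650, -0.0936, 0.0120)
(τ − ω×Iω)/I = (0.1786, 1.6240, -0.7600)
ω + α·dt = (-1.1911, -0.9188, -1.3380)
2q̇ = q⊗(0,ω) = (0.9192391, 1.5556354, -0.1414214, 0.9192391)
updated quaternion q' = (-0.6832, 0.0388, -0.0035, 0.7291)
a = (-1.0500, 0.9000, -0.4500)
new position p' = (-0.8500, -2.6350, -1.1600)
v + (F/m)dt = (-1.0525, -0.6550, 0.7775)

p' = (-0.8500, -2.6350, -1.1600)
q' = (-0.6832, 0.0388, -0.0035, 0.7291)
v' = (-1.0525, -0.6550, 0.7775)
ω' = (-1.1911, -0.9188, -1.3380)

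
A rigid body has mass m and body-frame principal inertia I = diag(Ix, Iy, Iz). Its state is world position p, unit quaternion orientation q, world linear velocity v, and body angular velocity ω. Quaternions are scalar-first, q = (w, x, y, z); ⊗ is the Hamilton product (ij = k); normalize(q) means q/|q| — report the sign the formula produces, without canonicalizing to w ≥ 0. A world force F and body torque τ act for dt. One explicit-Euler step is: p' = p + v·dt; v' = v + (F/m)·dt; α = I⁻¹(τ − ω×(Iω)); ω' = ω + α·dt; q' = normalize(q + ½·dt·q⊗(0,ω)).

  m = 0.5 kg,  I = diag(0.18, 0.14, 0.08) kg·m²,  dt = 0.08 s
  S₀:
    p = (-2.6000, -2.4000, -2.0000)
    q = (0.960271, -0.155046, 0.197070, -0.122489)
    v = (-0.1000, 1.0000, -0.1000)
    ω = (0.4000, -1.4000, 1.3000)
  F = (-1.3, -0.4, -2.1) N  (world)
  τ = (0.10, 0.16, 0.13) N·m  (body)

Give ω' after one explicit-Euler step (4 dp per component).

ω' = (0.3959, -1.3383, 1.4076)

α = I⁻¹(τ − ω×Iω) = (-0.0511, 0.7714, 1.3450)
ω' = ω + α·dt = (0.3959, -1.3383, 1.4076)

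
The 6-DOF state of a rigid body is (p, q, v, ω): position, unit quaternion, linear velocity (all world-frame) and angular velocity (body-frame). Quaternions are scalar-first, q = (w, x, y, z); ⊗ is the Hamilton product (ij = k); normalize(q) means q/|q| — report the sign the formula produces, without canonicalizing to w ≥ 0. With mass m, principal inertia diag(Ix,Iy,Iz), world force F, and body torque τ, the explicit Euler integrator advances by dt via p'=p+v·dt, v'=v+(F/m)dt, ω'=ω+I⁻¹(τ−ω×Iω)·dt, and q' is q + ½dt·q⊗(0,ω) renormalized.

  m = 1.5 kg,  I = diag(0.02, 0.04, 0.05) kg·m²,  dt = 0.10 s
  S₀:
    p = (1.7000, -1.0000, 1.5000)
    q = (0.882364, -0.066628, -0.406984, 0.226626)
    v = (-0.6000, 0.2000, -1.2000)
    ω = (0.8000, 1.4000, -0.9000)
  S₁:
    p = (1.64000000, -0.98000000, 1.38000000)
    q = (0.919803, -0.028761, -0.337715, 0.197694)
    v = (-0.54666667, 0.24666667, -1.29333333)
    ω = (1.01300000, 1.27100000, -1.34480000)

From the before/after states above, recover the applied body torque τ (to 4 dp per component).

rate change Δω = (0.21300000, -0.12900000, -0.44480000)
τ = I·(Δω/dt) + ω₀×(Iω₀) = (0.0300, -0.0300, -0.2000)

τ = (0.0300, -0.0300, -0.2000)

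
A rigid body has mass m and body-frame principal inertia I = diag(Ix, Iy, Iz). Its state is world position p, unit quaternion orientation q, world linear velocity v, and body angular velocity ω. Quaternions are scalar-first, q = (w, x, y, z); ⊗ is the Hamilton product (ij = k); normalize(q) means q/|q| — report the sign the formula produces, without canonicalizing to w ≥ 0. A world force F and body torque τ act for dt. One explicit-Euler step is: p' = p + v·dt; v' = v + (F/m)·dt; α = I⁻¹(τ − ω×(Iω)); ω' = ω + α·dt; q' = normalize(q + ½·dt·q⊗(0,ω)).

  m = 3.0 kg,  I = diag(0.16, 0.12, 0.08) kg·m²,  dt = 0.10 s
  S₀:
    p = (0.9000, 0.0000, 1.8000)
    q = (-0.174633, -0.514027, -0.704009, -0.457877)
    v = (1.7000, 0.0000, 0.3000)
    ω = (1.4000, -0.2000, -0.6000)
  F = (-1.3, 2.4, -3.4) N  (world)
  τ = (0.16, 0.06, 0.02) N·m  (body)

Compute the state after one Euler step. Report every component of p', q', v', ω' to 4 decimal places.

p' = (1.0700, 0.0000, 1.8300)
q' = (-0.1590, -0.5082, -0.7475, -0.3970)
v' = (1.6567, 0.0800, 0.1867)
ω' = (1.5030, -0.0940, -0.5890)

a = F/m = (-0.4333, 0.8000, -1.1333)
new position p' = (1.0700, 0.0000, 1.8300)
v' = v + a·dt = (1.6567, 0.0800, 0.1867)
ω×(Iω) gyroscopic = (-0.0048, -0.0672, 0.0112)
(τ − ω×Iω)/I = (1.0300, 1.0600, 0.1100)
new body rate ω' = (1.5030, -0.0940, -0.5890)
Hamilton product q⊗(0,ω) = (0.3041098, 0.0863438, -0.9145174, 1.1931978)
q + ½dt·q⊗(0,ω), renormalized = (-0.1590, -0.5082, -0.7475, -0.3970)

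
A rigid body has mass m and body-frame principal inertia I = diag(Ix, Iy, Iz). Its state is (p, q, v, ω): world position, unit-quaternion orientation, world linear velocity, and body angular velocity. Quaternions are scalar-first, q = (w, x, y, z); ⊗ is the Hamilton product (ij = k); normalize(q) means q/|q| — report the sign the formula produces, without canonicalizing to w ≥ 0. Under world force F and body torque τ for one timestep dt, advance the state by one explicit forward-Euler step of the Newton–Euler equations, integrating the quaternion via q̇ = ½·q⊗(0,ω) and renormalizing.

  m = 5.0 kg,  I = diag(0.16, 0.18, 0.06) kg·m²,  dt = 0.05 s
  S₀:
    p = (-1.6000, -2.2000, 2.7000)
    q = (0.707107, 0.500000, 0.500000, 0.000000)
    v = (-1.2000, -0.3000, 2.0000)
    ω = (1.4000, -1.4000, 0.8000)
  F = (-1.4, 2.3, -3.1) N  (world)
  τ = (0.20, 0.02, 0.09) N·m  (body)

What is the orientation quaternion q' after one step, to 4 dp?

Hamilton product q⊗(0,ω) = (0.0000000, 1.3899498, -1.3899498, -0.8343144)
updated quaternion q' = (0.7061, 0.5340, 0.4646, -0.0208)

q' = (0.7061, 0.5340, 0.4646, -0.0208)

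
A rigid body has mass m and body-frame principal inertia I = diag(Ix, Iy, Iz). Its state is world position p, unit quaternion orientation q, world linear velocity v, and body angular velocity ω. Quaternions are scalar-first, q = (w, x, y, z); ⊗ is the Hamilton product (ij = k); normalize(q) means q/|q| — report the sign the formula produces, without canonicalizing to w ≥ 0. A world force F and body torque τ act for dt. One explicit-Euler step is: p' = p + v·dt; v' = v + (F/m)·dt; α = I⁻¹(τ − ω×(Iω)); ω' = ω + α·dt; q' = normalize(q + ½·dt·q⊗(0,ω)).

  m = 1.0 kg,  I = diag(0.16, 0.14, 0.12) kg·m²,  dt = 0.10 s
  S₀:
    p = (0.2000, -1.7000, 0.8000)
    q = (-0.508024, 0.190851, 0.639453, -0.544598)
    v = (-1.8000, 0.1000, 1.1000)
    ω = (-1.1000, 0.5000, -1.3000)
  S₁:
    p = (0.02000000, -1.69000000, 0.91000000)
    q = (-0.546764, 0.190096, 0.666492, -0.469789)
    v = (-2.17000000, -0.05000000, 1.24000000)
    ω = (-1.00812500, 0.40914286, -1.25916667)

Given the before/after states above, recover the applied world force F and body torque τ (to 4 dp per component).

ω₁ − ω₀ = (0.09187500, -0.09085714, 0.04083333)
ω₀×(Iω₀) = (0.0130, 0.0572, 0.0110)
τ = I·(Δω/dt) + ω₀×(Iω₀) = (0.1600, -0.0700, 0.0600)
Δv = v₁−v₀ = (-0.37000000, -0.15000000, 0.14000000)
applied force F = (-3.7000, -1.5000, 1.4000)

F = (-3.7000, -1.5000, 1.4000)
τ = (0.1600, -0.0700, 0.0600)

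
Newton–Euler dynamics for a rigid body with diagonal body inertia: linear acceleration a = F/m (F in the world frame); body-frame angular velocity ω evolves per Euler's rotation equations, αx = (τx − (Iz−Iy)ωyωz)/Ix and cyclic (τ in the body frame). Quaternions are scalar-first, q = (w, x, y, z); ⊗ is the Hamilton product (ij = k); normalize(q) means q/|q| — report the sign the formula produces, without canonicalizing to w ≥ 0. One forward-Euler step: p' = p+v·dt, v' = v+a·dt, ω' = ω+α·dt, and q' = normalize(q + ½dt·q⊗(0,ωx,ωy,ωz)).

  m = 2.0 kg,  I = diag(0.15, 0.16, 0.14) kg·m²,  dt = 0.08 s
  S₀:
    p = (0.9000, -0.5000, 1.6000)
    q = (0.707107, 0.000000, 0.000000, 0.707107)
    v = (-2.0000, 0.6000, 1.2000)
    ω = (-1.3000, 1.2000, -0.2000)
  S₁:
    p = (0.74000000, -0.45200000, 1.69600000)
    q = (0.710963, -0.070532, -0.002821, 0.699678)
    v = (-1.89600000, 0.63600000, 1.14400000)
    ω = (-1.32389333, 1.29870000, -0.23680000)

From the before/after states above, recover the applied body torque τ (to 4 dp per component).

τ = (-0.0400, 0.2000, -0.0800)

Δω = ω₁−ω₀ = (-0.02389333, 0.09870000, -0.03680000)
τ = I·(Δω/dt) + ω₀×(Iω₀) = (-0.0400, 0.2000, -0.0800)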